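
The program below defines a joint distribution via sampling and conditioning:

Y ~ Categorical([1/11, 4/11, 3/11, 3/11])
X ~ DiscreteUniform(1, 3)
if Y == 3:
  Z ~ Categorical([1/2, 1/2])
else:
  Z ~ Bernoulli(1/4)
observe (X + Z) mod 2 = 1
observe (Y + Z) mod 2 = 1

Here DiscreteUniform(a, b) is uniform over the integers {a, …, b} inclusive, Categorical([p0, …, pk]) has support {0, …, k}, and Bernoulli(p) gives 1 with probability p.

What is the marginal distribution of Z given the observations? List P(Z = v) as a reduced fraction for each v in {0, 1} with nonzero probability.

P(Z=0) = 9/10, P(Z=1) = 1/10

Enumerate traces; 6 have nonzero weight after conditioning:
  (Y=0, X=2, Z=1) weight 1/132
  (Y=1, X=1, Z=0) weight 1/11
  (Y=1, X=3, Z=0) weight 1/11
  (Y=2, X=2, Z=1) weight 1/44
  (Y=3, X=1, Z=0) weight 1/22
  (Y=3, X=3, Z=0) weight 1/22
Group by Z:
  weight(Z=0) = 3/11
  weight(Z=1) = 1/33
Total weight = 3/11 + 1/33 = 10/33
P(Z=0 | obs) = 3/11 / 10/33 = 9/10
P(Z=1 | obs) = 1/33 / 10/33 = 1/10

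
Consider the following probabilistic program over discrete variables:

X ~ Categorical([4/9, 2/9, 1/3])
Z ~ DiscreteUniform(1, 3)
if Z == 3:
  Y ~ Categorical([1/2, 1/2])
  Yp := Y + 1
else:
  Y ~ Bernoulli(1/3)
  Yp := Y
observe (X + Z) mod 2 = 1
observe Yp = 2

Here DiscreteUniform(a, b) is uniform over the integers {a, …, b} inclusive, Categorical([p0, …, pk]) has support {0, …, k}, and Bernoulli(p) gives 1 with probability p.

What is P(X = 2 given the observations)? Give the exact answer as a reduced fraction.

P(X = 2 | obs) = 3/7

Enumerate traces; 2 have nonzero weight after conditioning:
  (X=0, Z=3, Y=1) weight 2/27
  (X=2, Z=3, Y=1) weight 1/18
Group by X:
  weight(X=0) = 2/27
  weight(X=2) = 1/18
Total weight = 2/27 + 1/18 = 7/54
P(X=0 | obs) = 2/27 / 7/54 = 4/7
P(X=2 | obs) = 1/18 / 7/54 = 3/7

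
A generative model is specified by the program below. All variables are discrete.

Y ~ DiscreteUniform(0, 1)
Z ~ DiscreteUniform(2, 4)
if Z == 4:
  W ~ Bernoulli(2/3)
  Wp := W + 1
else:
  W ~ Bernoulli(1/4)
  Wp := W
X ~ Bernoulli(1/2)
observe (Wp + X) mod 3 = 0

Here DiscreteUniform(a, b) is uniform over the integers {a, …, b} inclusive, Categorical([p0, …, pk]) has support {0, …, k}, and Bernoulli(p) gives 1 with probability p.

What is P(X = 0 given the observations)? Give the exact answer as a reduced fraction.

P(X = 0 | obs) = 9/13

Enumerate traces; 6 have nonzero weight after conditioning:
  (Y=0, Z=2, W=0, X=0) weight 1/16
  (Y=0, Z=3, W=0, X=0) weight 1/16
  (Y=0, Z=4, W=1, X=1) weight 1/18
  (Y=1, Z=2, W=0, X=0) weight 1/16
  (Y=1, Z=3, W=0, X=0) weight 1/16
  (Y=1, Z=4, W=1, X=1) weight 1/18
Group by X:
  weight(X=0) = 1/4
  weight(X=1) = 1/9
Total weight = 1/4 + 1/9 = 13/36
P(X=0 | obs) = 1/4 / 13/36 = 9/13
P(X=1 | obs) = 1/9 / 13/36 = 4/13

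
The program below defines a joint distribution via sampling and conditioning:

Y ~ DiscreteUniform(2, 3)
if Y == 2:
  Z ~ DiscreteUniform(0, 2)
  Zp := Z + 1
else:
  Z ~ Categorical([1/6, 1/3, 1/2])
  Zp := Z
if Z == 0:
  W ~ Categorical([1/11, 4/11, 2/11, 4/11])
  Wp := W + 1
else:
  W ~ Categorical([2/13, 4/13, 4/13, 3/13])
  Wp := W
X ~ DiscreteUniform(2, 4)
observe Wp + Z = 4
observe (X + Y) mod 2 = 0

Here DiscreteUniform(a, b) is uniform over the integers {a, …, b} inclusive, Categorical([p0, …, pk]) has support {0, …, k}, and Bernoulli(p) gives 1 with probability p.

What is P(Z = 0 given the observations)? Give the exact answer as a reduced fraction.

P(Z = 0 | obs) = 130/383

Enumerate traces; 9 have nonzero weight after conditioning:
  (Y=2, Z=0, W=3, X=2) weight 2/99
  (Y=2, Z=0, W=3, X=4) weight 2/99
  (Y=2, Z=1, W=3, X=2) weight 1/78
  (Y=2, Z=1, W=3, X=4) weight 1/78
  (Y=2, Z=2, W=2, X=2) weight 2/117
  (Y=2, Z=2, W=2, X=4) weight 2/117
  (Y=3, Z=0, W=3, X=3) weight 1/99
  (Y=3, Z=1, W=3, X=3) weight 1/78
  … 1 more
Group by Z:
  weight(Z=0) = 5/99
  weight(Z=1) = 1/26
  weight(Z=2) = 7/117
Total weight = 5/99 + 1/26 + 7/117 = 383/2574
P(Z=0 | obs) = 5/99 / 383/2574 = 130/383
P(Z=1 | obs) = 1/26 / 383/2574 = 99/383
P(Z=2 | obs) = 7/117 / 383/2574 = 154/383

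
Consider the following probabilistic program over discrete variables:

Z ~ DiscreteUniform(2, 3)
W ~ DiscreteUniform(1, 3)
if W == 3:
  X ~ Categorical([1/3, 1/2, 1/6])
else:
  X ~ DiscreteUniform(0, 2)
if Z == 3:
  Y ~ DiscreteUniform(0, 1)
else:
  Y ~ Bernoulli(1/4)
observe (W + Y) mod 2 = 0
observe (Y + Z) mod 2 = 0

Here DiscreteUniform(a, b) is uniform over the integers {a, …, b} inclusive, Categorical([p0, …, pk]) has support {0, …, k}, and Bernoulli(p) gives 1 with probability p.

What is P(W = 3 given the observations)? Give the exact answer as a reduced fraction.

Enumerate traces; 9 have nonzero weight after conditioning:
  (Z=2, W=2, X=0, Y=0) weight 1/24
  (Z=2, W=2, X=1, Y=0) weight 1/24
  (Z=2, W=2, X=2, Y=0) weight 1/24
  (Z=3, W=1, X=0, Y=1) weight 1/36
  (Z=3, W=1, X=1, Y=1) weight 1/36
  (Z=3, W=1, X=2, Y=1) weight 1/36
  (Z=3, W=3, X=0, Y=1) weight 1/36
  (Z=3, W=3, X=1, Y=1) weight 1/24
  … 1 more
Group by W:
  weight(W=1) = 1/12
  weight(W=2) = 1/8
  weight(W=3) = 1/12
Total weight = 1/12 + 1/8 + 1/12 = 7/24
P(W=1 | obs) = 1/12 / 7/24 = 2/7
P(W=2 | obs) = 1/8 / 7/24 = 3/7
P(W=3 | obs) = 1/12 / 7/24 = 2/7

P(W = 3 | obs) = 2/7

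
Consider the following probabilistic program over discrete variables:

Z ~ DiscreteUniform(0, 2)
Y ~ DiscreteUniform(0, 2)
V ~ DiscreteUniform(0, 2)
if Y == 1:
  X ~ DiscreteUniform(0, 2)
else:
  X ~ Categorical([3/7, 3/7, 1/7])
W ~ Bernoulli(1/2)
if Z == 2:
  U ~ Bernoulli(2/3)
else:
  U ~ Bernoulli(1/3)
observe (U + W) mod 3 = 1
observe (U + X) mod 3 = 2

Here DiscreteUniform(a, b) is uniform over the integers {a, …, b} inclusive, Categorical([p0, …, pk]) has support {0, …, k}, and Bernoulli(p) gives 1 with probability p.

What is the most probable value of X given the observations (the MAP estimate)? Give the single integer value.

argmax_v P(X = v | obs) = 1

Enumerate traces; 54 have nonzero weight after conditioning:
  (Z=0, Y=0, V=0, X=1, W=0, U=1) weight 1/378
  (Z=0, Y=0, V=0, X=2, W=1, U=0) weight 1/567
  (Z=0, Y=0, V=1, X=1, W=0, U=1) weight 1/378
  (Z=0, Y=0, V=1, X=2, W=1, U=0) weight 1/567
  (Z=0, Y=0, V=2, X=1, W=0, U=1) weight 1/378
  (Z=0, Y=0, V=2, X=2, W=1, U=0) weight 1/567
  (Z=0, Y=1, V=0, X=1, W=0, U=1) weight 1/486
  (Z=0, Y=1, V=0, X=2, W=1, U=0) weight 1/243
  … 46 more
Group by X:
  weight(X=1) = 50/567
  weight(X=2) = 65/1134
Total weight = 50/567 + 65/1134 = 55/378
P(X=1 | obs) = 50/567 / 55/378 = 20/33
P(X=2 | obs) = 65/1134 / 55/378 = 13/33
argmax = 1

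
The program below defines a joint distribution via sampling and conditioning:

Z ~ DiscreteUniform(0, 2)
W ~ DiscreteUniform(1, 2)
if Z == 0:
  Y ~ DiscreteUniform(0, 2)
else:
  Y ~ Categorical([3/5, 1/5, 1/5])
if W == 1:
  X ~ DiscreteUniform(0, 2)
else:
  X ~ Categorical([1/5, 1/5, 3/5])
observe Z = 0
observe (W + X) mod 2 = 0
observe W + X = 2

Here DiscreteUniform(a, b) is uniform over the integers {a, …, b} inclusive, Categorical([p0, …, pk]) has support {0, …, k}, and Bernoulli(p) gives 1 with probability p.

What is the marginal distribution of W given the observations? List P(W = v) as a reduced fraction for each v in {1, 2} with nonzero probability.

Enumerate traces; 6 have nonzero weight after conditioning:
  (Z=0, W=1, Y=0, X=1) weight 1/54
  (Z=0, W=1, Y=1, X=1) weight 1/54
  (Z=0, W=1, Y=2, X=1) weight 1/54
  (Z=0, W=2, Y=0, X=0) weight 1/90
  (Z=0, W=2, Y=1, X=0) weight 1/90
  (Z=0, W=2, Y=2, X=0) weight 1/90
Group by W:
  weight(W=1) = 1/18
  weight(W=2) = 1/30
Total weight = 1/18 + 1/30 = 4/45
P(W=1 | obs) = 1/18 / 4/45 = 5/8
P(W=2 | obs) = 1/30 / 4/45 = 3/8

P(W=1) = 5/8, P(W=2) = 3/8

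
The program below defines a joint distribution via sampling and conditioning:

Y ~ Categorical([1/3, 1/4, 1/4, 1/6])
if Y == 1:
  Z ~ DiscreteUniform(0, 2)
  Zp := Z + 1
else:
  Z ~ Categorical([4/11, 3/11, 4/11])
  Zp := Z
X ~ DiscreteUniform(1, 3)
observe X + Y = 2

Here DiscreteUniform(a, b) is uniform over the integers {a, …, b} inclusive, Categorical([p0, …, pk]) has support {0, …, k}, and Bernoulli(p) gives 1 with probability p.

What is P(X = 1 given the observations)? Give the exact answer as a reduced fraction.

P(X = 1 | obs) = 3/7

Enumerate traces; 6 have nonzero weight after conditioning:
  (Y=0, Z=0, X=2) weight 4/99
  (Y=0, Z=1, X=2) weight 1/33
  (Y=0, Z=2, X=2) weight 4/99
  (Y=1, Z=0, X=1) weight 1/36
  (Y=1, Z=1, X=1) weight 1/36
  (Y=1, Z=2, X=1) weight 1/36
Group by X:
  weight(X=1) = 1/12
  weight(X=2) = 1/9
Total weight = 1/12 + 1/9 = 7/36
P(X=1 | obs) = 1/12 / 7/36 = 3/7
P(X=2 | obs) = 1/9 / 7/36 = 4/7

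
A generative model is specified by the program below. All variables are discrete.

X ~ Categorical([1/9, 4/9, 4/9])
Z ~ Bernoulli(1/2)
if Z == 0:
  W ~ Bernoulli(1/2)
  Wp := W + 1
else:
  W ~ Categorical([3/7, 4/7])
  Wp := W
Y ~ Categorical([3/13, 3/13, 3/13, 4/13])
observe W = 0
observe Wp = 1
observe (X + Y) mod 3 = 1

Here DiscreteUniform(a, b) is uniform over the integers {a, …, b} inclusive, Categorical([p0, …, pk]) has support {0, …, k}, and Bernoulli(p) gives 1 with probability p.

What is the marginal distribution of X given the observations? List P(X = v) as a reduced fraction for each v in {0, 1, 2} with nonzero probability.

Enumerate traces; 4 have nonzero weight after conditioning:
  (X=0, Z=0, W=0, Y=1) weight 1/156
  (X=1, Z=0, W=0, Y=0) weight 1/39
  (X=1, Z=0, W=0, Y=3) weight 4/117
  (X=2, Z=0, W=0, Y=2) weight 1/39
Group by X:
  weight(X=0) = 1/156
  weight(X=1) = 7/117
  weight(X=2) = 1/39
Total weight = 1/156 + 7/117 + 1/39 = 43/468
P(X=0 | obs) = 1/156 / 43/468 = 3/43
P(X=1 | obs) = 7/117 / 43/468 = 28/43
P(X=2 | obs) = 1/39 / 43/468 = 12/43

P(X=0) = 3/43, P(X=1) = 28/43, P(X=2) = 12/43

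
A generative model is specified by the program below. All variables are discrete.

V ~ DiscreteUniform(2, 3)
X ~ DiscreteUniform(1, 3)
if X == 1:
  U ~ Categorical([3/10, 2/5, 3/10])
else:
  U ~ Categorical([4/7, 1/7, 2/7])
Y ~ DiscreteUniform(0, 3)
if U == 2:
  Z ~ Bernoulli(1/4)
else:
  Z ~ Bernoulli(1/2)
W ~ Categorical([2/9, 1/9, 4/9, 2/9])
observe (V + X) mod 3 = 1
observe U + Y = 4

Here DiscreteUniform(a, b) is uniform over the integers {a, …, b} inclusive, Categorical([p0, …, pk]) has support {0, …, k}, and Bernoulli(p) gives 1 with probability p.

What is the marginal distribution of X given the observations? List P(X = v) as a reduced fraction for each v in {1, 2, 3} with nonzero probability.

Enumerate traces; 32 have nonzero weight after conditioning:
  (V=2, X=2, U=1, Y=3, Z=0, W=0) weight 1/1512
  (V=2, X=2, U=1, Y=3, Z=0, W=1) weight 1/3024
  (V=2, X=2, U=1, Y=3, Z=0, W=2) weight 1/756
  (V=2, X=2, U=1, Y=3, Z=0, W=3) weight 1/1512
  (V=2, X=2, U=1, Y=3, Z=1, W=0) weight 1/1512
  (V=2, X=2, U=1, Y=3, Z=1, W=1) weight 1/3024
  (V=2, X=2, U=1, Y=3, Z=1, W=2) weight 1/756
  (V=2, X=2, U=1, Y=3, Z=1, W=3) weight 1/1512
  (V=3, X=1, U=1, Y=3, Z=0, W=0) weight 1/540
  … 23 more
Group by X:
  weight(X=1) = 7/240
  weight(X=2) = 1/56
Total weight = 7/240 + 1/56 = 79/1680
P(X=1 | obs) = 7/240 / 79/1680 = 49/79
P(X=2 | obs) = 1/56 / 79/1680 = 30/79

P(X=1) = 49/79, P(X=2) = 30/79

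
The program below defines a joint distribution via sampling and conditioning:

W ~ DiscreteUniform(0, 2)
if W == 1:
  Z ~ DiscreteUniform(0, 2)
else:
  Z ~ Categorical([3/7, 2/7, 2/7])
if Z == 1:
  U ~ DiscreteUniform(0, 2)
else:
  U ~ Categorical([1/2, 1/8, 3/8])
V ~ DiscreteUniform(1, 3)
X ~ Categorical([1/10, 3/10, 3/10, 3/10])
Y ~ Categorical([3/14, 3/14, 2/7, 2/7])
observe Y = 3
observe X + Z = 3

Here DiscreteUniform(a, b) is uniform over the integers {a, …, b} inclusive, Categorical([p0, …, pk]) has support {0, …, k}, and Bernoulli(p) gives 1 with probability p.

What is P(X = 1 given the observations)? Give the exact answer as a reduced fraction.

Enumerate traces; 81 have nonzero weight after conditioning:
  (W=0, Z=0, U=0, V=1, X=3, Y=3) weight 1/490
  (W=0, Z=0, U=0, V=2, X=3, Y=3) weight 1/490
  (W=0, Z=0, U=0, V=3, X=3, Y=3) weight 1/490
  (W=0, Z=0, U=1, V=1, X=3, Y=3) weight 1/1960
  (W=0, Z=0, U=1, V=2, X=3, Y=3) weight 1/1960
  (W=0, Z=0, U=1, V=3, X=3, Y=3) weight 1/1960
  (W=0, Z=0, U=2, V=1, X=3, Y=3) weight 3/1960
  (W=0, Z=0, U=2, V=2, X=3, Y=3) weight 3/1960
  (W=0, Z=1, U=0, V=1, X=2, Y=3) weight 2/2205
  (W=0, Z=2, U=0, V=1, X=1, Y=3) weight 1/735
  … 71 more
Group by X:
  weight(X=1) = 19/735
  weight(X=2) = 19/735
  weight(X=3) = 5/147
Total weight = 19/735 + 19/735 + 5/147 = 3/35
P(X=1 | obs) = 19/735 / 3/35 = 19/63
P(X=2 | obs) = 19/735 / 3/35 = 19/63
P(X=3 | obs) = 5/147 / 3/35 = 25/63

P(X = 1 | obs) = 19/63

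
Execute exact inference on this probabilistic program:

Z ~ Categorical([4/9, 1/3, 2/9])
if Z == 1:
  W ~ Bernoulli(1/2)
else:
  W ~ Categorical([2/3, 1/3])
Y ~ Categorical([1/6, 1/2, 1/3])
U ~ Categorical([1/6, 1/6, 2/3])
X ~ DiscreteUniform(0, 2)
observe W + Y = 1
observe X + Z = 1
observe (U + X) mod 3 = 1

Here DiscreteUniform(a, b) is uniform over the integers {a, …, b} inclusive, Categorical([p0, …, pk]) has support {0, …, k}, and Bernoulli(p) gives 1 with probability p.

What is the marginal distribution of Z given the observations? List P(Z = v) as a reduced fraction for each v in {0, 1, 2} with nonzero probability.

Enumerate traces; 4 have nonzero weight after conditioning:
  (Z=0, W=0, Y=1, U=0, X=1) weight 2/243
  (Z=0, W=1, Y=0, U=0, X=1) weight 1/729
  (Z=1, W=0, Y=1, U=1, X=0) weight 1/216
  (Z=1, W=1, Y=0, U=1, X=0) weight 1/648
Group by Z:
  weight(Z=0) = 7/729
  weight(Z=1) = 1/162
Total weight = 7/729 + 1/162 = 23/1458
P(Z=0 | obs) = 7/729 / 23/1458 = 14/23
P(Z=1 | obs) = 1/162 / 23/1458 = 9/23

P(Z=0) = 14/23, P(Z=1) = 9/23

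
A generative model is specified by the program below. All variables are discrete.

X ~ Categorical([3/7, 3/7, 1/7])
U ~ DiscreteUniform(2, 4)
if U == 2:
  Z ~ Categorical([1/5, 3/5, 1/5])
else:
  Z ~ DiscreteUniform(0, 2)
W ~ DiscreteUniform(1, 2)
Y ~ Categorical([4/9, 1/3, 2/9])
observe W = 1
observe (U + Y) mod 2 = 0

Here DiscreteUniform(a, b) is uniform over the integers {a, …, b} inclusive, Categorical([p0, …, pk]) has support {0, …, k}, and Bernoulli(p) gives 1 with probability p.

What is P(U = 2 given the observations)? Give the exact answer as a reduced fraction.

Enumerate traces; 45 have nonzero weight after conditioning:
  (X=0, U=2, Z=0, W=1, Y=0) weight 2/315
  (X=0, U=2, Z=0, W=1, Y=2) weight 1/315
  (X=0, U=2, Z=1, W=1, Y=0) weight 2/105
  (X=0, U=2, Z=1, W=1, Y=2) weight 1/105
  (X=0, U=2, Z=2, W=1, Y=0) weight 2/315
  (X=0, U=2, Z=2, W=1, Y=2) weight 1/315
  (X=0, U=3, Z=0, W=1, Y=1) weight 1/126
  (X=0, U=3, Z=1, W=1, Y=1) weight 1/126
  (X=0, U=4, Z=0, W=1, Y=0) weight 2/189
  … 36 more
Group by U:
  weight(U=2) = 1/9
  weight(U=3) = 1/18
  weight(U=4) = 1/9
Total weight = 1/9 + 1/18 + 1/9 = 5/18
P(U=2 | obs) = 1/9 / 5/18 = 2/5
P(U=3 | obs) = 1/18 / 5/18 = 1/5
P(U=4 | obs) = 1/9 / 5/18 = 2/5

P(U = 2 | obs) = 2/5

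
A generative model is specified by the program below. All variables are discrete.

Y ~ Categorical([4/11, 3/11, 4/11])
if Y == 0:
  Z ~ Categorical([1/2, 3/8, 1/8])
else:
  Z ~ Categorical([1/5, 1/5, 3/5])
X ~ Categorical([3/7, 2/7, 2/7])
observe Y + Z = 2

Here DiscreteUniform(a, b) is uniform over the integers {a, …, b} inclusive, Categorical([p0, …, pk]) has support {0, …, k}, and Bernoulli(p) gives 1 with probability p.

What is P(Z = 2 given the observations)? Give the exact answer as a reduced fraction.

P(Z = 2 | obs) = 5/19

Enumerate traces; 9 have nonzero weight after conditioning:
  (Y=0, Z=2, X=0) weight 3/154
  (Y=0, Z=2, X=1) weight 1/77
  (Y=0, Z=2, X=2) weight 1/77
  (Y=1, Z=1, X=0) weight 9/385
  (Y=1, Z=1, X=1) weight 6/385
  (Y=1, Z=1, X=2) weight 6/385
  (Y=2, Z=0, X=0) weight 12/385
  (Y=2, Z=0, X=1) weight 8/385
  … 1 more
Group by Z:
  weight(Z=0) = 4/55
  weight(Z=1) = 3/55
  weight(Z=2) = 1/22
Total weight = 4/55 + 3/55 + 1/22 = 19/110
P(Z=0 | obs) = 4/55 / 19/110 = 8/19
P(Z=1 | obs) = 3/55 / 19/110 = 6/19
P(Z=2 | obs) = 1/22 / 19/110 = 5/19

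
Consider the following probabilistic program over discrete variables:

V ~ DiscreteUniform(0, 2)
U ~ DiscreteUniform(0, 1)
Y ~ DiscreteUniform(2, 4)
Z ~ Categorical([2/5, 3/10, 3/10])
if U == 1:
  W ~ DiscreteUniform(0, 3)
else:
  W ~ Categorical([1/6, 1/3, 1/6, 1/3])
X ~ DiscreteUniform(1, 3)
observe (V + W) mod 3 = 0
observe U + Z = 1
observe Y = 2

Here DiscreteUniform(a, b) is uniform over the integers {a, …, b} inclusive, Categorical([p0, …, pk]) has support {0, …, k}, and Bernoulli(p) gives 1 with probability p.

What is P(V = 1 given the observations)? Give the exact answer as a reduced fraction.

Enumerate traces; 24 have nonzero weight after conditioning:
  (V=0, U=0, Y=2, Z=1, W=0, X=1) weight 1/1080
  (V=0, U=0, Y=2, Z=1, W=0, X=2) weight 1/1080
  (V=0, U=0, Y=2, Z=1, W=0, X=3) weight 1/1080
  (V=0, U=0, Y=2, Z=1, W=3, X=1) weight 1/540
  (V=0, U=0, Y=2, Z=1, W=3, X=2) weight 1/540
  (V=0, U=0, Y=2, Z=1, W=3, X=3) weight 1/540
  (V=0, U=1, Y=2, Z=0, W=0, X=1) weight 1/540
  (V=0, U=1, Y=2, Z=0, W=0, X=2) weight 1/540
  (V=1, U=0, Y=2, Z=1, W=2, X=1) weight 1/1080
  (V=2, U=0, Y=2, Z=1, W=1, X=1) weight 1/540
  … 14 more
Group by V:
  weight(V=0) = 7/360
  weight(V=1) = 1/120
  weight(V=2) = 1/90
Total weight = 7/360 + 1/120 + 1/90 = 7/180
P(V=0 | obs) = 7/360 / 7/180 = 1/2
P(V=1 | obs) = 1/120 / 7/180 = 3/14
P(V=2 | obs) = 1/90 / 7/180 = 2/7

P(V = 1 | obs) = 3/14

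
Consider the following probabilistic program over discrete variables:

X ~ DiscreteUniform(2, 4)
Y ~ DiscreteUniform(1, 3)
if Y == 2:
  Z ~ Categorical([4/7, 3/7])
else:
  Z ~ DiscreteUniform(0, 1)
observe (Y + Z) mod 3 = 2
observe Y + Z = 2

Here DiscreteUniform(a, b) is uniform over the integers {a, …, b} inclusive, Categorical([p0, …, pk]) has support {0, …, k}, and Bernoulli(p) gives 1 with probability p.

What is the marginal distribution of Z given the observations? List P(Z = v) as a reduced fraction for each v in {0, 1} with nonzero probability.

P(Z=0) = 8/15, P(Z=1) = 7/15

Enumerate traces; 6 have nonzero weight after conditioning:
  (X=2, Y=1, Z=1) weight 1/18
  (X=2, Y=2, Z=0) weight 4/63
  (X=3, Y=1, Z=1) weight 1/18
  (X=3, Y=2, Z=0) weight 4/63
  (X=4, Y=1, Z=1) weight 1/18
  (X=4, Y=2, Z=0) weight 4/63
Group by Z:
  weight(Z=0) = 4/21
  weight(Z=1) = 1/6
Total weight = 4/21 + 1/6 = 5/14
P(Z=0 | obs) = 4/21 / 5/14 = 8/15
P(Z=1 | obs) = 1/6 / 5/14 = 7/15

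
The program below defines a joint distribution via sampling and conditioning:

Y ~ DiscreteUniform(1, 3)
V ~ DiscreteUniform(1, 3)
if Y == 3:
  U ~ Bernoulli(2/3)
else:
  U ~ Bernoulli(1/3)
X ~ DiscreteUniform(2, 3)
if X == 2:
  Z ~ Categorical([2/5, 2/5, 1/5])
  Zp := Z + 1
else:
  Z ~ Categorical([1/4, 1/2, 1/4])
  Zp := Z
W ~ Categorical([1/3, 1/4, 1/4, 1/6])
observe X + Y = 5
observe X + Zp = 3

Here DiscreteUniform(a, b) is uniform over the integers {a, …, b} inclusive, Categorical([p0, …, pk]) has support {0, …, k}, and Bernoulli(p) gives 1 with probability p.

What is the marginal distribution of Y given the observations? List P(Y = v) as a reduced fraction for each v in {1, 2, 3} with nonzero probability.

P(Y=2) = 5/13, P(Y=3) = 8/13

Enumerate traces; 48 have nonzero weight after conditioning:
  (Y=2, V=1, U=0, X=3, Z=0, W=0) weight 1/324
  (Y=2, V=1, U=0, X=3, Z=0, W=1) weight 1/432
  (Y=2, V=1, U=0, X=3, Z=0, W=2) weight 1/432
  (Y=2, V=1, U=0, X=3, Z=0, W=3) weight 1/648
  (Y=2, V=1, U=1, X=3, Z=0, W=0) weight 1/648
  (Y=2, V=1, U=1, X=3, Z=0, W=1) weight 1/864
  (Y=2, V=1, U=1, X=3, Z=0, W=2) weight 1/864
  (Y=2, V=1, U=1, X=3, Z=0, W=3) weight 1/1296
  (Y=3, V=1, U=0, X=2, Z=0, W=0) weight 1/405
  … 39 more
Group by Y:
  weight(Y=2) = 1/24
  weight(Y=3) = 1/15
Total weight = 1/24 + 1/15 = 13/120
P(Y=2 | obs) = 1/24 / 13/120 = 5/13
P(Y=3 | obs) = 1/15 / 13/120 = 8/13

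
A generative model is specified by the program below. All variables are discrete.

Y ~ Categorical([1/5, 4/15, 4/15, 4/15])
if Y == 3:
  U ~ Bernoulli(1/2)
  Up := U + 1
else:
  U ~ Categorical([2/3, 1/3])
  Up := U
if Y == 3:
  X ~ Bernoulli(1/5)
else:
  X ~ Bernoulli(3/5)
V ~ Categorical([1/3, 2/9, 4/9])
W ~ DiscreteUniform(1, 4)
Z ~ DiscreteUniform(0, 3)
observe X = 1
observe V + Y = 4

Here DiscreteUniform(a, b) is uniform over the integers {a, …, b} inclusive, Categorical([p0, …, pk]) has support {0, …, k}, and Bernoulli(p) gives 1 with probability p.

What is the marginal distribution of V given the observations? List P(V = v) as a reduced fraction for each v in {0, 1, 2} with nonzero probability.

Enumerate traces; 64 have nonzero weight after conditioning:
  (Y=2, U=0, X=1, V=2, W=1, Z=0) weight 2/675
  (Y=2, U=0, X=1, V=2, W=1, Z=1) weight 2/675
  (Y=2, U=0, X=1, V=2, W=1, Z=2) weight 2/675
  (Y=2, U=0, X=1, V=2, W=1, Z=3) weight 2/675
  (Y=2, U=0, X=1, V=2, W=2, Z=0) weight 2/675
  (Y=2, U=0, X=1, V=2, W=2, Z=1) weight 2/675
  (Y=2, U=0, X=1, V=2, W=2, Z=2) weight 2/675
  (Y=2, U=0, X=1, V=2, W=2, Z=3) weight 2/675
  (Y=3, U=0, X=1, V=1, W=1, Z=0) weight 1/2700
  … 55 more
Group by V:
  weight(V=1) = 8/675
  weight(V=2) = 16/225
Total weight = 8/675 + 16/225 = 56/675
P(V=1 | obs) = 8/675 / 56/675 = 1/7
P(V=2 | obs) = 16/225 / 56/675 = 6/7

P(V=1) = 1/7, P(V=2) = 6/7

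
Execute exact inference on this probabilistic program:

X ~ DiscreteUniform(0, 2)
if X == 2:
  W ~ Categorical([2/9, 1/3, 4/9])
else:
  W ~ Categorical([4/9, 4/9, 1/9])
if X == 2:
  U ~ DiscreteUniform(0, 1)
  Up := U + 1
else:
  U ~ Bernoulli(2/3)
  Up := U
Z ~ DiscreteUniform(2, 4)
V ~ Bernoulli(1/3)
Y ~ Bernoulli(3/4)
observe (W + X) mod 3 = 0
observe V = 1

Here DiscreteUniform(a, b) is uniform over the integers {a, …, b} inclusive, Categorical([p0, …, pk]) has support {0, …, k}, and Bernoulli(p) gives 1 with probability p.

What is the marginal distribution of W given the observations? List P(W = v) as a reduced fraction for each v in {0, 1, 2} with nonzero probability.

Enumerate traces; 36 have nonzero weight after conditioning:
  (X=0, W=0, U=0, Z=2, V=1, Y=0) weight 1/729
  (X=0, W=0, U=0, Z=2, V=1, Y=1) weight 1/243
  (X=0, W=0, U=0, Z=3, V=1, Y=0) weight 1/729
  (X=0, W=0, U=0, Z=3, V=1, Y=1) weight 1/243
  (X=0, W=0, U=0, Z=4, V=1, Y=0) weight 1/729
  (X=0, W=0, U=0, Z=4, V=1, Y=1) weight 1/243
  (X=0, W=0, U=1, Z=2, V=1, Y=0) weight 2/729
  (X=0, W=0, U=1, Z=2, V=1, Y=1) weight 2/243
  (X=1, W=2, U=0, Z=2, V=1, Y=0) weight 1/2916
  (X=2, W=1, U=0, Z=2, V=1, Y=0) weight 1/648
  … 26 more
Group by W:
  weight(W=0) = 4/81
  weight(W=1) = 1/27
  weight(W=2) = 1/81
Total weight = 4/81 + 1/27 + 1/81 = 8/81
P(W=0 | obs) = 4/81 / 8/81 = 1/2
P(W=1 | obs) = 1/27 / 8/81 = 3/8
P(W=2 | obs) = 1/81 / 8/81 = 1/8

P(W=0) = 1/2, P(W=1) = 3/8, P(W=2) = 1/8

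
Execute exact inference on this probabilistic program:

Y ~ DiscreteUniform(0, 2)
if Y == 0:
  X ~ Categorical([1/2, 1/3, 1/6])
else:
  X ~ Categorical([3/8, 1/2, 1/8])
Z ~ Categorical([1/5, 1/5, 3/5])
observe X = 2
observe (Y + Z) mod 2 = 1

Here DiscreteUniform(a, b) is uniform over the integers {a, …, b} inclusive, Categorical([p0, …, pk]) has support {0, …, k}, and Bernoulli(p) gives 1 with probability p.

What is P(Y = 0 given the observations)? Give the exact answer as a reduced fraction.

Enumerate traces; 4 have nonzero weight after conditioning:
  (Y=0, X=2, Z=1) weight 1/90
  (Y=1, X=2, Z=0) weight 1/120
  (Y=1, X=2, Z=2) weight 1/40
  (Y=2, X=2, Z=1) weight 1/120
Group by Y:
  weight(Y=0) = 1/90
  weight(Y=1) = 1/30
  weight(Y=2) = 1/120
Total weight = 1/90 + 1/30 + 1/120 = 19/360
P(Y=0 | obs) = 1/90 / 19/360 = 4/19
P(Y=1 | obs) = 1/30 / 19/360 = 12/19
P(Y=2 | obs) = 1/120 / 19/360 = 3/19

P(Y = 0 | obs) = 4/19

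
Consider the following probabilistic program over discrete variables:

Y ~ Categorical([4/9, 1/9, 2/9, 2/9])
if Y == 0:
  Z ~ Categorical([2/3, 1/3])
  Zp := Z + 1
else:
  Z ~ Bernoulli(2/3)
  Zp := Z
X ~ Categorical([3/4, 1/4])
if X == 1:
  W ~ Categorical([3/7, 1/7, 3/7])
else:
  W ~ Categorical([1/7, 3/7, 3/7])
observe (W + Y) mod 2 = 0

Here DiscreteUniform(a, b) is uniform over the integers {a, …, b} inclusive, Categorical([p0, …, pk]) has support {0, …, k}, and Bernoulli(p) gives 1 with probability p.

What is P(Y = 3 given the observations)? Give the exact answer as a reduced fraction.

Enumerate traces; 24 have nonzero weight after conditioning:
  (Y=0, Z=0, X=0, W=0) weight 2/63
  (Y=0, Z=0, X=0, W=2) weight 2/21
  (Y=0, Z=0, X=1, W=0) weight 2/63
  (Y=0, Z=0, X=1, W=2) weight 2/63
  (Y=0, Z=1, X=0, W=0) weight 1/63
  (Y=0, Z=1, X=0, W=2) weight 1/21
  (Y=0, Z=1, X=1, W=0) weight 1/63
  (Y=0, Z=1, X=1, W=2) weight 1/63
  (Y=1, Z=0, X=0, W=1) weight 1/84
  (Y=2, Z=0, X=0, W=0) weight 1/126
  … 14 more
Group by Y:
  weight(Y=0) = 2/7
  weight(Y=1) = 5/126
  weight(Y=2) = 1/7
  weight(Y=3) = 5/63
Total weight = 2/7 + 5/126 + 1/7 + 5/63 = 23/42
P(Y=0 | obs) = 2/7 / 23/42 = 12/23
P(Y=1 | obs) = 5/126 / 23/42 = 5/69
P(Y=2 | obs) = 1/7 / 23/42 = 6/23
P(Y=3 | obs) = 5/63 / 23/42 = 10/69

P(Y = 3 | obs) = 10/69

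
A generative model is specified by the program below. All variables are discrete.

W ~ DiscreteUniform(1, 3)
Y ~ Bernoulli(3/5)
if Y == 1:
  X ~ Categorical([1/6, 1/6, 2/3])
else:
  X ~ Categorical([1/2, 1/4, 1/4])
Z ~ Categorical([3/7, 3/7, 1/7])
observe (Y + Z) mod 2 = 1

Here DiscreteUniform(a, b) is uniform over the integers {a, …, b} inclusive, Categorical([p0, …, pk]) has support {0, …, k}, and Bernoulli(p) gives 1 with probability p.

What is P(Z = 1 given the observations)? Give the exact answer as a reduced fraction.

P(Z = 1 | obs) = 1/3

Enumerate traces; 27 have nonzero weight after conditioning:
  (W=1, Y=0, X=0, Z=1) weight 1/35
  (W=1, Y=0, X=1, Z=1) weight 1/70
  (W=1, Y=0, X=2, Z=1) weight 1/70
  (W=1, Y=1, X=0, Z=0) weight 1/70
  (W=1, Y=1, X=0, Z=2) weight 1/210
  (W=1, Y=1, X=1, Z=0) weight 1/70
  (W=1, Y=1, X=1, Z=2) weight 1/210
  (W=1, Y=1, X=2, Z=0) weight 2/35
  … 19 more
Group by Z:
  weight(Z=0) = 9/35
  weight(Z=1) = 6/35
  weight(Z=2) = 3/35
Total weight = 9/35 + 6/35 + 3/35 = 18/35
P(Z=0 | obs) = 9/35 / 18/35 = 1/2
P(Z=1 | obs) = 6/35 / 18/35 = 1/3
P(Z=2 | obs) = 3/35 / 18/35 = 1/6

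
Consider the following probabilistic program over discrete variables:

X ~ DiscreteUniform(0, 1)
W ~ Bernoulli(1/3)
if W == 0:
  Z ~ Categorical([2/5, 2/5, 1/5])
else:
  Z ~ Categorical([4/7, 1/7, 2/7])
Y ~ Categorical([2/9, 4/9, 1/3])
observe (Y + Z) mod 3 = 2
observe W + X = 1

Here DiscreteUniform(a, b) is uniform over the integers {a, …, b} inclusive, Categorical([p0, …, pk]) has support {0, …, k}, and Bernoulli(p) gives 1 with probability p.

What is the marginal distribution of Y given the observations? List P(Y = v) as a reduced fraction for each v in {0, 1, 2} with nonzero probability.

Enumerate traces; 6 have nonzero weight after conditioning:
  (X=0, W=1, Z=0, Y=2) weight 2/63
  (X=0, W=1, Z=1, Y=1) weight 2/189
  (X=0, W=1, Z=2, Y=0) weight 2/189
  (X=1, W=0, Z=0, Y=2) weight 2/45
  (X=1, W=0, Z=1, Y=1) weight 8/135
  (X=1, W=0, Z=2, Y=0) weight 2/135
Group by Y:
  weight(Y=0) = 8/315
  weight(Y=1) = 22/315
  weight(Y=2) = 8/105
Total weight = 8/315 + 22/315 + 8/105 = 6/35
P(Y=0 | obs) = 8/315 / 6/35 = 4/27
P(Y=1 | obs) = 22/315 / 6/35 = 11/27
P(Y=2 | obs) = 8/105 / 6/35 = 4/9

P(Y=0) = 4/27, P(Y=1) = 11/27, P(Y=2) = 4/9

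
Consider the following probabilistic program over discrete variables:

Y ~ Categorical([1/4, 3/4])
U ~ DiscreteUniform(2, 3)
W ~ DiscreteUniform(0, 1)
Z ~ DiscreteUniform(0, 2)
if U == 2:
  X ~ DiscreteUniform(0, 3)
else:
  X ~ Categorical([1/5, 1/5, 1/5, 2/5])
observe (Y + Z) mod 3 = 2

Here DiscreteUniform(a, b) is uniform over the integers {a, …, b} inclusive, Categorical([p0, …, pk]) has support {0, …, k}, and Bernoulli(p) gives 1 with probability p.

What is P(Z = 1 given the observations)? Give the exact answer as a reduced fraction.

Enumerate traces; 32 have nonzero weight after conditioning:
  (Y=0, U=2, W=0, Z=2, X=0) weight 1/192
  (Y=0, U=2, W=0, Z=2, X=1) weight 1/192
  (Y=0, U=2, W=0, Z=2, X=2) weight 1/192
  (Y=0, U=2, W=0, Z=2, X=3) weight 1/192
  (Y=0, U=2, W=1, Z=2, X=0) weight 1/192
  (Y=0, U=2, W=1, Z=2, X=1) weight 1/192
  (Y=0, U=2, W=1, Z=2, X=2) weight 1/192
  (Y=0, U=2, W=1, Z=2, X=3) weight 1/192
  (Y=1, U=2, W=0, Z=1, X=0) weight 1/64
  … 23 more
Group by Z:
  weight(Z=1) = 1/4
  weight(Z=2) = 1/12
Total weight = 1/4 + 1/12 = 1/3
P(Z=1 | obs) = 1/4 / 1/3 = 3/4
P(Z=2 | obs) = 1/12 / 1/3 = 1/4

P(Z = 1 | obs) = 3/4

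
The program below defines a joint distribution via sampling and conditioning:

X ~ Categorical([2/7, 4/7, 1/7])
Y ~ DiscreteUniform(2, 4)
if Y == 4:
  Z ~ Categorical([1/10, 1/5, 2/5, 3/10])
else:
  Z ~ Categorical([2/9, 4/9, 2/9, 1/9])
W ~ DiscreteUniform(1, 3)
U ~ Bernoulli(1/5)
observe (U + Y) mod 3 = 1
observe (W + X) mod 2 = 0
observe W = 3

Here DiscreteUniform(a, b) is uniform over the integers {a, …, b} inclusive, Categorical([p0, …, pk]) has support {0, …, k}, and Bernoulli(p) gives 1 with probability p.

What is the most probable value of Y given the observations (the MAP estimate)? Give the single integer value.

Enumerate traces; 8 have nonzero weight after conditioning:
  (X=1, Y=3, Z=0, W=3, U=1) weight 8/2835
  (X=1, Y=3, Z=1, W=3, U=1) weight 16/2835
  (X=1, Y=3, Z=2, W=3, U=1) weight 8/2835
  (X=1, Y=3, Z=3, W=3, U=1) weight 4/2835
  (X=1, Y=4, Z=0, W=3, U=0) weight 8/1575
  (X=1, Y=4, Z=1, W=3, U=0) weight 16/1575
  (X=1, Y=4, Z=2, W=3, U=0) weight 32/1575
  (X=1, Y=4, Z=3, W=3, U=0) weight 8/525
Group by Y:
  weight(Y=3) = 4/315
  weight(Y=4) = 16/315
Total weight = 4/315 + 16/315 = 4/63
P(Y=3 | obs) = 4/315 / 4/63 = 1/5
P(Y=4 | obs) = 16/315 / 4/63 = 4/5
argmax = 4

argmax_v P(Y = v | obs) = 4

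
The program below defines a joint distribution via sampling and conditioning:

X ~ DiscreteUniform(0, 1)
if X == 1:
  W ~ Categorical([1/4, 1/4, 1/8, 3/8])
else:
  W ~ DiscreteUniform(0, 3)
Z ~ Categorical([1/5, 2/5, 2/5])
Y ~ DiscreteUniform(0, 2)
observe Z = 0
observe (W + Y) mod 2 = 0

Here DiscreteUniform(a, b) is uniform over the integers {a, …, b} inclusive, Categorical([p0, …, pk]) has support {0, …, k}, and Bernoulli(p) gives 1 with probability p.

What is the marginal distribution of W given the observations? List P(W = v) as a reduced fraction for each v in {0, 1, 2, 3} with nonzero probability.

P(W=0) = 8/23, P(W=1) = 4/23, P(W=2) = 6/23, P(W=3) = 5/23

Enumerate traces; 12 have nonzero weight after conditioning:
  (X=0, W=0, Z=0, Y=0) weight 1/120
  (X=0, W=0, Z=0, Y=2) weight 1/120
  (X=0, W=1, Z=0, Y=1) weight 1/120
  (X=0, W=2, Z=0, Y=0) weight 1/120
  (X=0, W=2, Z=0, Y=2) weight 1/120
  (X=0, W=3, Z=0, Y=1) weight 1/120
  (X=1, W=0, Z=0, Y=0) weight 1/120
  (X=1, W=0, Z=0, Y=2) weight 1/120
  … 4 more
Group by W:
  weight(W=0) = 1/30
  weight(W=1) = 1/60
  weight(W=2) = 1/40
  weight(W=3) = 1/48
Total weight = 1/30 + 1/60 + 1/40 + 1/48 = 23/240
P(W=0 | obs) = 1/30 / 23/240 = 8/23
P(W=1 | obs) = 1/60 / 23/240 = 4/23
P(W=2 | obs) = 1/40 / 23/240 = 6/23
P(W=3 | obs) = 1/48 / 23/240 = 5/23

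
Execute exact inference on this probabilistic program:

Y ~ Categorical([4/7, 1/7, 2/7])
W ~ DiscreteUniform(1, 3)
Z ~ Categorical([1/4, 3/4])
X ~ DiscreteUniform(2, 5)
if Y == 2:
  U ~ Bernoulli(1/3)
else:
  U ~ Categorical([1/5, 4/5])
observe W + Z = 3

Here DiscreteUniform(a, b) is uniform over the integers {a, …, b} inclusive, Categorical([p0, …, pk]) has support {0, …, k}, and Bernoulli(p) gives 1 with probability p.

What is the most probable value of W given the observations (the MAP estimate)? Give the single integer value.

Enumerate traces; 48 have nonzero weight after conditioning:
  (Y=0, W=2, Z=1, X=2, U=0) weight 1/140
  (Y=0, W=2, Z=1, X=2, U=1) weight 1/35
  (Y=0, W=2, Z=1, X=3, U=0) weight 1/140
  (Y=0, W=2, Z=1, X=3, U=1) weight 1/35
  (Y=0, W=2, Z=1, X=4, U=0) weight 1/140
  (Y=0, W=2, Z=1, X=4, U=1) weight 1/35
  (Y=0, W=2, Z=1, X=5, U=0) weight 1/140
  (Y=0, W=2, Z=1, X=5, U=1) weight 1/35
  (Y=0, W=3, Z=0, X=2, U=0) weight 1/420
  … 39 more
Group by W:
  weight(W=2) = 1/4
  weight(W=3) = 1/12
Total weight = 1/4 + 1/12 = 1/3
P(W=2 | obs) = 1/4 / 1/3 = 3/4
P(W=3 | obs) = 1/12 / 1/3 = 1/4
argmax = 2

argmax_v P(W = v | obs) = 2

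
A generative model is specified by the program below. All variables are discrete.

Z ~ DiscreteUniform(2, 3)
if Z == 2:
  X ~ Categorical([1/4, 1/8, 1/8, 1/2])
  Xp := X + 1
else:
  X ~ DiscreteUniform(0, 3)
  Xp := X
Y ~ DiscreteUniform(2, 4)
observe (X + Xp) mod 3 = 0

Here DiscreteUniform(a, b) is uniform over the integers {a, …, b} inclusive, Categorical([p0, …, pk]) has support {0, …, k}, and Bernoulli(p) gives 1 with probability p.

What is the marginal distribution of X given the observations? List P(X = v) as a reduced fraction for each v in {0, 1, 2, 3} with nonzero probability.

P(X=0) = 2/5, P(X=1) = 1/5, P(X=3) = 2/5

Enumerate traces; 9 have nonzero weight after conditioning:
  (Z=2, X=1, Y=2) weight 1/48
  (Z=2, X=1, Y=3) weight 1/48
  (Z=2, X=1, Y=4) weight 1/48
  (Z=3, X=0, Y=2) weight 1/24
  (Z=3, X=0, Y=3) weight 1/24
  (Z=3, X=0, Y=4) weight 1/24
  (Z=3, X=3, Y=2) weight 1/24
  (Z=3, X=3, Y=3) weight 1/24
  … 1 more
Group by X:
  weight(X=0) = 1/8
  weight(X=1) = 1/16
  weight(X=3) = 1/8
Total weight = 1/8 + 1/16 + 1/8 = 5/16
P(X=0 | obs) = 1/8 / 5/16 = 2/5
P(X=1 | obs) = 1/16 / 5/16 = 1/5
P(X=3 | obs) = 1/8 / 5/16 = 2/5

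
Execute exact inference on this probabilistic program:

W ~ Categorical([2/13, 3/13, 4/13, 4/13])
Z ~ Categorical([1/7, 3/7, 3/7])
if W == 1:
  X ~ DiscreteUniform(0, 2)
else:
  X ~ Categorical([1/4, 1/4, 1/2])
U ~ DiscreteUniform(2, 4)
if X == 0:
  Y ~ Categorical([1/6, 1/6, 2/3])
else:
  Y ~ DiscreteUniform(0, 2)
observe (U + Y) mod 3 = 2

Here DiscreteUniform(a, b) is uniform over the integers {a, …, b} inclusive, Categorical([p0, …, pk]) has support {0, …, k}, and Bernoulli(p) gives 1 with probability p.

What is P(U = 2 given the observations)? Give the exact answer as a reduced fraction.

P(U = 2 | obs) = 15/52

Enumerate traces; 108 have nonzero weight after conditioning:
  (W=0, Z=0, X=0, U=2, Y=0) weight 1/3276
  (W=0, Z=0, X=0, U=3, Y=2) weight 1/819
  (W=0, Z=0, X=0, U=4, Y=1) weight 1/3276
  (W=0, Z=0, X=1, U=2, Y=0) weight 1/1638
  (W=0, Z=0, X=1, U=3, Y=2) weight 1/1638
  (W=0, Z=0, X=1, U=4, Y=1) weight 1/1638
  (W=0, Z=0, X=2, U=2, Y=0) weight 1/819
  (W=0, Z=0, X=2, U=3, Y=2) weight 1/819
  … 100 more
Group by U:
  weight(U=2) = 5/52
  weight(U=3) = 11/78
  weight(U=4) = 5/52
Total weight = 5/52 + 11/78 + 5/52 = 1/3
P(U=2 | obs) = 5/52 / 1/3 = 15/52
P(U=3 | obs) = 11/78 / 1/3 = 11/26
P(U=4 | obs) = 5/52 / 1/3 = 15/52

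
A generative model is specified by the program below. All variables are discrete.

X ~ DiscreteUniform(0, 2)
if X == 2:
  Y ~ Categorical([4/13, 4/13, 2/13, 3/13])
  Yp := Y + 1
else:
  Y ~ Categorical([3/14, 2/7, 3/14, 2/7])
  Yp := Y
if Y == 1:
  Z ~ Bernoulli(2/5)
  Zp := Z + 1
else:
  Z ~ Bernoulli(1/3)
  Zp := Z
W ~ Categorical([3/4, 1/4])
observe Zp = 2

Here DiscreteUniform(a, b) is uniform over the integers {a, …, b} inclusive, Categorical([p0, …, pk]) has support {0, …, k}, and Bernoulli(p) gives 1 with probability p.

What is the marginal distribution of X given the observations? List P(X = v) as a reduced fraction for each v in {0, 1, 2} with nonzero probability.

Enumerate traces; 6 have nonzero weight after conditioning:
  (X=0, Y=1, Z=1, W=0) weight 1/35
  (X=0, Y=1, Z=1, W=1) weight 1/105
  (X=1, Y=1, Z=1, W=0) weight 1/35
  (X=1, Y=1, Z=1, W=1) weight 1/105
  (X=2, Y=1, Z=1, W=0) weight 2/65
  (X=2, Y=1, Z=1, W=1) weight 2/195
Group by X:
  weight(X=0) = 4/105
  weight(X=1) = 4/105
  weight(X=2) = 8/195
Total weight = 4/105 + 4/105 + 8/195 = 32/273
P(X=0 | obs) = 4/105 / 32/273 = 13/40
P(X=1 | obs) = 4/105 / 32/273 = 13/40
P(X=2 | obs) = 8/195 / 32/273 = 7/20

P(X=0) = 13/40, P(X=1) = 13/40, P(X=2) = 7/20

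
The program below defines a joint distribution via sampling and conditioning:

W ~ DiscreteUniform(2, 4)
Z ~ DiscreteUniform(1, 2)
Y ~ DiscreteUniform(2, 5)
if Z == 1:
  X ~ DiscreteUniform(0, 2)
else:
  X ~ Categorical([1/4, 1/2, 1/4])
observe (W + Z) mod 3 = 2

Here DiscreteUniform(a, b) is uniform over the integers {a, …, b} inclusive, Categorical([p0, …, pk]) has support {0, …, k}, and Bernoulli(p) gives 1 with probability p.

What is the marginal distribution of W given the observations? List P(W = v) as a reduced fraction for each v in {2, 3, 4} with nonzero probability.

P(W=3) = 1/2, P(W=4) = 1/2

Enumerate traces; 24 have nonzero weight after conditioning:
  (W=3, Z=2, Y=2, X=0) weight 1/96
  (W=3, Z=2, Y=2, X=1) weight 1/48
  (W=3, Z=2, Y=2, X=2) weight 1/96
  (W=3, Z=2, Y=3, X=0) weight 1/96
  (W=3, Z=2, Y=3, X=1) weight 1/48
  (W=3, Z=2, Y=3, X=2) weight 1/96
  (W=3, Z=2, Y=4, X=0) weight 1/96
  (W=3, Z=2, Y=4, X=1) weight 1/48
  (W=4, Z=1, Y=2, X=0) weight 1/72
  … 15 more
Group by W:
  weight(W=3) = 1/6
  weight(W=4) = 1/6
Total weight = 1/6 + 1/6 = 1/3
P(W=3 | obs) = 1/6 / 1/3 = 1/2
P(W=4 | obs) = 1/6 / 1/3 = 1/2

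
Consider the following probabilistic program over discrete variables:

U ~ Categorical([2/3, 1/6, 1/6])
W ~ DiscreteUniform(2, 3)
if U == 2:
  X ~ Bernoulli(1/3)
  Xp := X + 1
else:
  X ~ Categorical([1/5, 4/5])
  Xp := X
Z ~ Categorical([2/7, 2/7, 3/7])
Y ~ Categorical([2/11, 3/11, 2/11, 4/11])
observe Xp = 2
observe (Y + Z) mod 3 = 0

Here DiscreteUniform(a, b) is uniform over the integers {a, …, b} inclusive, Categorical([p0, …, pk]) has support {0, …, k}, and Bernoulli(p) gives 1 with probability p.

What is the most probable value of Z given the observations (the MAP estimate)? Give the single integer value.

argmax_v P(Z = v | obs) = 0

Enumerate traces; 8 have nonzero weight after conditioning:
  (U=2, W=2, X=1, Z=0, Y=0) weight 1/693
  (U=2, W=2, X=1, Z=0, Y=3) weight 2/693
  (U=2, W=2, X=1, Z=1, Y=2) weight 1/693
  (U=2, W=2, X=1, Z=2, Y=1) weight 1/308
  (U=2, W=3, X=1, Z=0, Y=0) weight 1/693
  (U=2, W=3, X=1, Z=0, Y=3) weight 2/693
  (U=2, W=3, X=1, Z=1, Y=2) weight 1/693
  (U=2, W=3, X=1, Z=2, Y=1) weight 1/308
Group by Z:
  weight(Z=0) = 2/231
  weight(Z=1) = 2/693
  weight(Z=2) = 1/154
Total weight = 2/231 + 2/693 + 1/154 = 25/1386
P(Z=0 | obs) = 2/231 / 25/1386 = 12/25
P(Z=1 | obs) = 2/693 / 25/1386 = 4/25
P(Z=2 | obs) = 1/154 / 25/1386 = 9/25
argmax = 0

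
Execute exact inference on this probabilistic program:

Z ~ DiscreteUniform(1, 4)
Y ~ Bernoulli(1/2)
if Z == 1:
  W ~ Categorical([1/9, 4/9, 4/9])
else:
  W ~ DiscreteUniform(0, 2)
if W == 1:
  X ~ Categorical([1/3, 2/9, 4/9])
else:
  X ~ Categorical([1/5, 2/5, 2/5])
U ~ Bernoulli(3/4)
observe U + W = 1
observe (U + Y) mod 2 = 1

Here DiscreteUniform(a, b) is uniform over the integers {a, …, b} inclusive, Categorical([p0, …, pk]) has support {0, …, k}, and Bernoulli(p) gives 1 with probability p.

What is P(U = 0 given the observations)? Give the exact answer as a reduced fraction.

Enumerate traces; 24 have nonzero weight after conditioning:
  (Z=1, Y=0, W=0, X=0, U=1) weight 1/480
  (Z=1, Y=0, W=0, X=1, U=1) weight 1/240
  (Z=1, Y=0, W=0, X=2, U=1) weight 1/240
  (Z=1, Y=1, W=1, X=0, U=0) weight 1/216
  (Z=1, Y=1, W=1, X=1, U=0) weight 1/324
  (Z=1, Y=1, W=1, X=2, U=0) weight 1/162
  (Z=2, Y=0, W=0, X=0, U=1) weight 1/160
  (Z=2, Y=0, W=0, X=1, U=1) weight 1/80
  … 16 more
Group by U:
  weight(U=0) = 13/288
  weight(U=1) = 5/48
Total weight = 13/288 + 5/48 = 43/288
P(U=0 | obs) = 13/288 / 43/288 = 13/43
P(U=1 | obs) = 5/48 / 43/288 = 30/43

P(U = 0 | obs) = 13/43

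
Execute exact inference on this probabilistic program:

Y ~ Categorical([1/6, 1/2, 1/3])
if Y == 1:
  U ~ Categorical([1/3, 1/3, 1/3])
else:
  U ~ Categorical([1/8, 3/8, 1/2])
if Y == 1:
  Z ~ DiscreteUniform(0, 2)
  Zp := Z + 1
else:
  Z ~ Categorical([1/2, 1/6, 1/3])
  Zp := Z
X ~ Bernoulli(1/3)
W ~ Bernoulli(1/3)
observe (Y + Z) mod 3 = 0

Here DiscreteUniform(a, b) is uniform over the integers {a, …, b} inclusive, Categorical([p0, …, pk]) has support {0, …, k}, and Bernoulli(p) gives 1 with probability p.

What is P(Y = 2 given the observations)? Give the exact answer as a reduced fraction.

P(Y = 2 | obs) = 2/11

Enumerate traces; 36 have nonzero weight after conditioning:
  (Y=0, U=0, Z=0, X=0, W=0) weight 1/216
  (Y=0, U=0, Z=0, X=0, W=1) weight 1/432
  (Y=0, U=0, Z=0, X=1, W=0) weight 1/432
  (Y=0, U=0, Z=0, X=1, W=1) weight 1/864
  (Y=0, U=1, Z=0, X=0, W=0) weight 1/72
  (Y=0, U=1, Z=0, X=0, W=1) weight 1/144
  (Y=0, U=1, Z=0, X=1, W=0) weight 1/144
  (Y=0, U=1, Z=0, X=1, W=1) weight 1/288
  (Y=1, U=0, Z=2, X=0, W=0) weight 2/81
  (Y=2, U=0, Z=1, X=0, W=0) weight 1/324
  … 26 more
Group by Y:
  weight(Y=0) = 1/12
  weight(Y=1) = 1/6
  weight(Y=2) = 1/18
Total weight = 1/12 + 1/6 + 1/18 = 11/36
P(Y=0 | obs) = 1/12 / 11/36 = 3/11
P(Y=1 | obs) = 1/6 / 11/36 = 6/11
P(Y=2 | obs) = 1/18 / 11/36 = 2/11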